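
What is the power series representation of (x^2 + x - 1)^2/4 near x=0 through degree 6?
x^4/4 + x^3/2 - x^2/4 - x/2 + 1/4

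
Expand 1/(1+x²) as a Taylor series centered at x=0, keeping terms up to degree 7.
-x^6 + x^4 - x^2 + 1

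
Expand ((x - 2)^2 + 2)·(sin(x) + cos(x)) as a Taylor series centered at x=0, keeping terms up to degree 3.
2·x^3 - 6·x^2 + 2·x + 6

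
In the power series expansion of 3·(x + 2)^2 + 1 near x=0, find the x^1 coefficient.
Expand to order 1: 3·(x + 2)^2 + 1 = 12·x + 13 + O(x^2).
The coefficient of x^1 is 12.

Final answer: 12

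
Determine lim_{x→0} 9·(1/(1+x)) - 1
Direct substitution at x = 0 gives 8.

Final answer: 8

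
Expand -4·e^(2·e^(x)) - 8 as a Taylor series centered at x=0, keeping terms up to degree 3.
-44·x^3·e^(2)/3 - 12·x^2·e^(2) - 8·x·e^(2) - 4·e^(2) - 8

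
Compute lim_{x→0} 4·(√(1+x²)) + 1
Direct substitution at x = 0 gives 5.

Final answer: 5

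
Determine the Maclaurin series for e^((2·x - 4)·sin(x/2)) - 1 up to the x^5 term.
-2177·x^5/960 + 71·x^4/24 - 13·x^3/4 + 3·x^2 - 2·x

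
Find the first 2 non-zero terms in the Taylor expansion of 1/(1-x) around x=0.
x + 1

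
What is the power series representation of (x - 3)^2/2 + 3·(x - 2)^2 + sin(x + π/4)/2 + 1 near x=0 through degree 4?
√(2)·x^4/96 - √(2)·x^3/24 + x^2·(7/2 - √(2)/8) + x·(-15 + √(2)/4) + √(2)/4 + 35/2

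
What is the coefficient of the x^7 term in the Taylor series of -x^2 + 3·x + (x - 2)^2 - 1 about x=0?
Expand to order 7: -x^2 + 3·x + (x - 2)^2 - 1 = 3 - x + O(x^8).
The coefficient of x^7 is 0.

Final answer: 0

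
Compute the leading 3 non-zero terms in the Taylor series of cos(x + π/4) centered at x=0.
-√(2)·x^2/4 - √(2)·x/2 + √(2)/2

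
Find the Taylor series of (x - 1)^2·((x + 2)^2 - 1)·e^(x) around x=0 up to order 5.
51·x^5/40 + 19·x^4/24 - 5·x^3/2 - 9·x^2/2 + x + 3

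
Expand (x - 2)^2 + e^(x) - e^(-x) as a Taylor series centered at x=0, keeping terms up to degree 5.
x^5/60 + x^3/3 + x^2 - 2·x + 4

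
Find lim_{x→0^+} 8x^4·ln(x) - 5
The product is a 0·∞ indeterminate form at x → 0⁺.
Rewrite the product as 8·ln(x) / x^(-4) and apply L'Hôpital, or use the standard hierarchy x^(-4) ≫ |ln x| as x → 0⁺.
The indeterminate product → 0, so the limit = -5.

Final answer: -5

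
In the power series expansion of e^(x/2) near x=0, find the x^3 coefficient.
Expand to order 3: e^(x/2) = x^3/48 + x^2/8 + x/2 + 1 + O(x^4).
The coefficient of x^3 is 1/48.

Final answer: 1/48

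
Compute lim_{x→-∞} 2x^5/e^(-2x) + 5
The quotient is an ∞/∞ indeterminate form as x → -∞.
Compare growth rates of the dominant terms (exponentials ≫ polynomials ≫ logarithms), or apply L'Hôpital's rule; the quotient → 0.
Adding the constant: 0 + 5 = 5. Limit = 5.

Final answer: 5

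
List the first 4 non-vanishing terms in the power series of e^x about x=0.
x^3/6 + x^2/2 + x + 1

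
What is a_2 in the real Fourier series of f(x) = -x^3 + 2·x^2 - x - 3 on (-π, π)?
a_2 = (1/π) ∫_{-π}^{π} f(x)·cos(2x) dx.
Evaluate the integral (use parity and integration by parts as needed): a_2 = 2.

Final answer: 2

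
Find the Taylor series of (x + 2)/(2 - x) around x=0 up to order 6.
x^6/32 + x^5/16 + x^4/8 + x^3/4 + x^2/2 + x + 1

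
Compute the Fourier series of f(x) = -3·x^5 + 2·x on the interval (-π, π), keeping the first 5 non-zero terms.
(-716 - 6·π^4 + 120·π^2)·sin(x) + (-15·π^2 + 41/2 + 3·π^4)·sin(2·x) + (-2·π^4 - 44/27 + 40·π^2/9)·sin(3·x) + (-15·π^2/8 - 19/64 + 3·π^4/2)·sin(4·x) + (-6·π^4/5 + 356/625 + 24·π^2/25)·sin(5·x)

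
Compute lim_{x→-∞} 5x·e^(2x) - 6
The product is a 0·∞ indeterminate form at x → -∞.
Rewrite the product as 5x / e^(-2x) (an ∞/∞ form) and apply L'Hôpital, or use the standard hierarchy e^(2|x|) ≫ |x| as x → -∞.
The indeterminate product → 0, so the limit = -6.

Final answer: -6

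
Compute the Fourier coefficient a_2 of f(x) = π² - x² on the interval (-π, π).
a_2 = (1/π) ∫_{-π}^{π} f(x)·cos(2x) dx.
Evaluate the integral (use parity and integration by parts as needed): a_2 = -1.

Final answer: -1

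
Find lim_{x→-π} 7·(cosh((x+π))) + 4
Direct substitution at x = -π gives 11.

Final answer: 11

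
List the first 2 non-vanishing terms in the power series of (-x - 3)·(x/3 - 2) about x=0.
x + 6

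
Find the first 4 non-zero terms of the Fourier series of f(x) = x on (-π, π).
2·sin(x) - sin(2·x) + 2·sin(3·x)/3 - sin(4·x)/2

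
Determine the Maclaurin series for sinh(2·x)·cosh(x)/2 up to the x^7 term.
547·x^7/5040 + 61·x^5/120 + 7·x^3/6 + x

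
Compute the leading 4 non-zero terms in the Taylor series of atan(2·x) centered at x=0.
-128·x^7/7 + 32·x^5/5 - 8·x^3/3 + 2·x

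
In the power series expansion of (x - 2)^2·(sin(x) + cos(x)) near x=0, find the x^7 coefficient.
Expand to order 7: (x - 2)^2·(sin(x) + cos(x)) = 11·x^7/840 + x^6/360 - 3·x^5/10 + x^4/3 + 7·x^3/3 - 5·x^2 + 4 + O(x^8).
The coefficient of x^7 is 11/840.

Final answer: 11/840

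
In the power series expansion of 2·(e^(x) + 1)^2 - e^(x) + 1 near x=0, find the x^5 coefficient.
Expand to order 5: 2·(e^(x) + 1)^2 - e^(x) + 1 = 67·x^5/120 + 35·x^4/24 + 19·x^3/6 + 11·x^2/2 + 7·x + 8 + O(x^6).
The coefficient of x^5 is 67/120.

Final answer: 67/120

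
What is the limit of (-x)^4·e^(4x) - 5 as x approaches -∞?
The product is a 0·∞ indeterminate form at x → -∞.
Rewrite the product as (-x)^4 / e^(-4x) (an ∞/∞ form) and apply L'Hôpital, or use the standard hierarchy e^(4|x|) ≫ |(-x)^4| as x → -∞.
The indeterminate product → 0, so the limit = -5.

Final answer: -5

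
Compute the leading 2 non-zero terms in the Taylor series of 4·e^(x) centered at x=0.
4·x + 4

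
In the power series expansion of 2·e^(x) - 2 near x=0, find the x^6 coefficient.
Expand to order 6: 2·e^(x) - 2 = x^6/360 + x^5/60 + x^4/12 + x^3/3 + x^2 + 2·x + O(x^7).
The coefficient of x^6 is 1/360.

Final answer: 1/360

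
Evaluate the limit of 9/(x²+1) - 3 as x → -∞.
Evaluate the dominant behaviour as x → -∞; each term tends to a finite value or vanishes.
Limit = -3.

Final answer: -3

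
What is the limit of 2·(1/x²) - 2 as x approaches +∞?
Evaluate the dominant behaviour as x → +∞; each term tends to a finite value or vanishes.
Limit = -2.

Final answer: -2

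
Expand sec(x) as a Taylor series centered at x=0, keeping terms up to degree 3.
x^2/2 + 1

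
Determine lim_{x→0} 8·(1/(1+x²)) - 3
Direct substitution at x = 0 gives 5.

Final answer: 5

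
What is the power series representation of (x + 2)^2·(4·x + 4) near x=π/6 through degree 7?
π^3/54 + 5·π^2/9 + 16 + 16·π/3 + (π^2/3 + 20·π/3 + 32)·(x - π/6) + (2·π + 20)·(x - π/6)^2 + 4·(x - π/6)^3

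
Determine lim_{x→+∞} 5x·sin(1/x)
As x → +∞: let u = 1/x → 0⁺; then 5·x·sin(1/x) = 5·1·sin(u)/u → 5·1·1 = 5.
Limit = 5.

Final answer: 5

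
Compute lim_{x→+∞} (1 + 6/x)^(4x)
As x → +∞: write (1 + 6/x)^(4x) = ((1 + 6/x)^x)^4 → (e^6)^4 = e^24.
Limit = e^(24).

Final answer: e^(24)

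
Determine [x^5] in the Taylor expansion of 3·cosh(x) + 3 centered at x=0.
Expand to order 5: 3·cosh(x) + 3 = x^4/8 + 3·x^2/2 + 6 + O(x^6).
The coefficient of x^5 is 0.

Final answer: 0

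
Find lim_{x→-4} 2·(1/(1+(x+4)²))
Direct substitution at x = -4 gives 2.

Final answer: 2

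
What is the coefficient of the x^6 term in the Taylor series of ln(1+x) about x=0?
Expand to order 6: ln(1+x) = -x^6/6 + x^5/5 - x^4/4 + x^3/3 - x^2/2 + x + O(x^7).
The coefficient of x^6 is -1/6.

Final answer: -1/6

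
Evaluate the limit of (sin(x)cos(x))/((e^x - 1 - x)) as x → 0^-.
Both numerator and denominator → 0 as x → 0^-; this is a 0/0 indeterminate form.
Expand each to leading order near x = 0: numerator ~ x, denominator ~ x^2/2.
The limit of the ratio is -∞.

Final answer: -∞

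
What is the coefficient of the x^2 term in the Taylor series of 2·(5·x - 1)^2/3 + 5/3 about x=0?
Expand to order 2: 2·(5·x - 1)^2/3 + 5/3 = 50·x^2/3 - 20·x/3 + 7/3 + O(x^3).
The coefficient of x^2 is 50/3.

Final answer: 50/3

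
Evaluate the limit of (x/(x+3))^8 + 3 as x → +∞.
As x → +∞: x/(x+3) = 1/(1 + 3/x) → 1, and the 8th power of a limit-1 base also → 1; with the additive constant, 1 + 3 = 4.
Limit = 4.

Final answer: 4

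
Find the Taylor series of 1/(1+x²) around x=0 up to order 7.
-x^6 + x^4 - x^2 + 1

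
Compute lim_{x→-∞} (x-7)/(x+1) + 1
Evaluate the dominant behaviour as x → -∞; each term tends to a finite value or vanishes.
Limit = 2.

Final answer: 2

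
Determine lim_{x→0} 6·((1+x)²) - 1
Direct substitution at x = 0 gives 5.

Final answer: 5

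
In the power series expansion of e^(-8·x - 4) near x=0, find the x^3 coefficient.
Expand to order 3: e^(-8·x - 4) = -256·x^3·e^(-4)/3 + 32·x^2·e^(-4) - 8·x·e^(-4) + e^(-4) + O(x^4).
The coefficient of x^3 is -256·e^(-4)/3.

Final answer: -256·e^(-4)/3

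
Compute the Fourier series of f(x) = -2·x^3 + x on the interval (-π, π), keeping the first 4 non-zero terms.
(26 - 4·π^2)·sin(x) + (-4 + 2·π^2)·sin(2·x) + (14/9 - 4·π^2/3)·sin(3·x) + (-7/8 + π^2)·sin(4·x)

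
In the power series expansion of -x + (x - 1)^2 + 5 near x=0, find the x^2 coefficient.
Expand to order 2: -x + (x - 1)^2 + 5 = x^2 - 3·x + 6 + O(x^3).
The coefficient of x^2 is 1.

Final answer: 1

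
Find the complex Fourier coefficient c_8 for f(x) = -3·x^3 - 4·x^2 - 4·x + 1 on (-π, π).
Compute the real Fourier coefficients first: a_8 = -1/4, b_8 = 119/128 + 3·π^2/4.
Then c_8 = (a_8 − i·b_8)/2 = -1/8 - 3·i·π^2/8 - 119·i/256.

Final answer: -1/8 - 3·i·π^2/8 - 119·i/256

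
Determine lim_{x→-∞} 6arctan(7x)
Evaluate the dominant behaviour as x → -∞; each term tends to a finite value or vanishes.
Limit = -3·π.

Final answer: -3·π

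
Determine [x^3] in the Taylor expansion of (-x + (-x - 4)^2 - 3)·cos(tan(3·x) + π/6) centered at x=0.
Expand to order 3: (-x + (-x - 4)^2 - 3)·cos(tan(3·x) + π/6) = x^3·(-123/4 - 63·√(3)/4) + x^2·(-115·√(3)/4 - 21/2) + x·(-39/2 + 7·√(3)/2) + 13·√(3)/2 + O(x^4).
The coefficient of x^3 is -123/4 - 63·√(3)/4.

Final answer: -123/4 - 63·√(3)/4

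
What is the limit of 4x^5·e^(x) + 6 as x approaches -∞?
The product is a 0·∞ indeterminate form at x → -∞.
Rewrite the product as 4x^5 / e^(-x) (an ∞/∞ form) and apply L'Hôpital, or use the standard hierarchy e^(|x|) ≫ |x^5| as x → -∞.
The indeterminate product → 0, so the limit = 6.

Final answer: 6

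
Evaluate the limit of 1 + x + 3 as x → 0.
Direct substitution at x = 0 gives 4.

Final answer: 4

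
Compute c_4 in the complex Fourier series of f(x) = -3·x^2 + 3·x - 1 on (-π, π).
Compute the real Fourier coefficients first: a_4 = -3/4, b_4 = -3/2.
Then c_4 = (a_4 − i·b_4)/2 = -3/8 + 3·i/4.

Final answer: -3/8 + 3·i/4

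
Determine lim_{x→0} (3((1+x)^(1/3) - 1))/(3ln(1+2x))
Both numerator and denominator → 0 as x → 0; this is a 0/0 indeterminate form.
Expand each to leading order near x = 0: numerator ~ x, denominator ~ 6·x.
The limit of the ratio is 1/6.

Final answer: 1/6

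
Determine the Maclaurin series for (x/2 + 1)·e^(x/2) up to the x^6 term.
7·x^6/46080 + x^5/640 + 5·x^4/384 + x^3/12 + 3·x^2/8 + x + 1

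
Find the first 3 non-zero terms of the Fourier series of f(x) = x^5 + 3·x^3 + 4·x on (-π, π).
(-34·π^2 + 2·π^4 + 212)·sin(x) + (-π^4 - 7 + 2·π^2)·sin(2·x) + (188/81 + 14·π^2/27 + 2·π^4/3)·sin(3·x)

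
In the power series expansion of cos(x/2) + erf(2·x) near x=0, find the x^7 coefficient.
Expand to order 7: cos(x/2) + erf(2·x) = -128·x^7/(21·√(π)) - x^6/46080 + 32·x^5/(5·√(π)) + x^4/384 - 16·x^3/(3·√(π)) - x^2/8 + 4·x/√(π) + 1 + O(x^8).
The coefficient of x^7 is -128/(21·√(π)).

Final answer: -128/(21·√(π))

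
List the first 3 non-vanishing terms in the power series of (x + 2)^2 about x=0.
x^2 + 4·x + 4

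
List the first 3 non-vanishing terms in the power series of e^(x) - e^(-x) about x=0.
x^5/60 + x^3/3 + 2·x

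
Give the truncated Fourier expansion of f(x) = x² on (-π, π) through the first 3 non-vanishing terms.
-4·cos(x) + cos(2·x) + π^2/3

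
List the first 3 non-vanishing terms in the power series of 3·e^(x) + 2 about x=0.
3·x^2/2 + 3·x + 5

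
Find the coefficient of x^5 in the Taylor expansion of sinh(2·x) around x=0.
Expand to order 5: sinh(2·x) = 4·x^5/15 + 4·x^3/3 + 2·x + O(x^6).
The coefficient of x^5 is 4/15.

Final answer: 4/15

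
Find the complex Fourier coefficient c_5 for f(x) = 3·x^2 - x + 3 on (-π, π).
Compute the real Fourier coefficients first: a_5 = -12/25, b_5 = -2/5.
Then c_5 = (a_5 − i·b_5)/2 = -6/25 + i/5.

Final answer: -6/25 + i/5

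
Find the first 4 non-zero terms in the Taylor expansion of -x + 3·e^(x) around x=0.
x^3/2 + 3·x^2/2 + 2·x + 3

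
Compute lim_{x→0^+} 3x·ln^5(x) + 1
The product is a 0·∞ indeterminate form at x → 0⁺.
Rewrite the product as 3·ln^5(x) / x^(-1) and apply L'Hôpital, or use the standard hierarchy x^(-1) ≫ |ln x|^5 as x → 0⁺.
The indeterminate product → 0, so the limit = 1.

Final answer: 1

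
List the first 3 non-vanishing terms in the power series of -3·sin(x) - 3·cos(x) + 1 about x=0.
3·x^2/2 - 3·x - 2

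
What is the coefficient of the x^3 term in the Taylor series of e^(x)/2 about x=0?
Expand to order 3: e^(x)/2 = x^3/12 + x^2/4 + x/2 + 1/2 + O(x^4).
The coefficient of x^3 is 1/12.

Final answer: 1/12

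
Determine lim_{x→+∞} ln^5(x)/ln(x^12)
This is an ∞/∞ indeterminate form as x → +∞.
Write ln(x^12) = 12·ln(x), reducing the quotient to ln^4(x)/12 → ∞.
Limit = ∞.

Final answer: ∞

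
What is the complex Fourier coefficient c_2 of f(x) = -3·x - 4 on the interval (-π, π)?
Compute the real Fourier coefficients first: a_2 = 0, b_2 = 3.
Then c_2 = (a_2 − i·b_2)/2 = -3·i/2.

Final answer: -3·i/2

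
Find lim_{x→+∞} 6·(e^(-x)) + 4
Evaluate the dominant behaviour as x → +∞; each term tends to a finite value or vanishes.
Limit = 4.

Final answer: 4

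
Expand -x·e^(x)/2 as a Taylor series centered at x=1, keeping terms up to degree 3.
-e/2 - e·(x - 1) - 3·e·(x - 1)^2/4 - e·(x - 1)^3/3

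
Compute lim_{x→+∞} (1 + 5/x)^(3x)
As x → +∞: write (1 + 5/x)^(3x) = ((1 + 5/x)^x)^3 → (e^5)^3 = e^15.
Limit = e^(15).

Final answer: e^(15)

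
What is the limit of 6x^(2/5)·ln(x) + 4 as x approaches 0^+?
The product is a 0·∞ indeterminate form at x → 0⁺.
Rewrite the product as 6·ln(x) / x^(-2/5) and apply L'Hôpital, or use the standard hierarchy x^(-2/5) ≫ |ln x| as x → 0⁺.
The indeterminate product → 0, so the limit = 4.

Final answer: 4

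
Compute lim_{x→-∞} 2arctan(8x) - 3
Evaluate the dominant behaviour as x → -∞; each term tends to a finite value or vanishes.
Limit = -π - 3.

Final answer: -π - 3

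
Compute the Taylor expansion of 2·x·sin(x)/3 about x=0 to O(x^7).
x^6/180 - x^4/9 + 2·x^2/3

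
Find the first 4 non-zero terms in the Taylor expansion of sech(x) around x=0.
-61·x^6/720 + 5·x^4/24 - x^2/2 + 1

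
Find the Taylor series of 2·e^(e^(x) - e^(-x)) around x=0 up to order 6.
56·x^6/45 + 19·x^5/10 + 8·x^4/3 + 10·x^3/3 + 4·x^2 + 4·x + 2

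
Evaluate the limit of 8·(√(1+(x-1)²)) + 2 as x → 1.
Direct substitution at x = 1 gives 10.

Final answer: 10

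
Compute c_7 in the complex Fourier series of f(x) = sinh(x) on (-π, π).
Compute the real Fourier coefficients first: a_7 = 0, b_7 = 7·sinh(π)/(25·π).
Then c_7 = (a_7 − i·b_7)/2 = -7·i·sinh(π)/(50·π).

Final answer: -7·i·sinh(π)/(50·π)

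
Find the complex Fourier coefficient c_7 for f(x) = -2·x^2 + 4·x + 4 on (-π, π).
Compute the real Fourier coefficients first: a_7 = 8/49, b_7 = 8/7.
Then c_7 = (a_7 − i·b_7)/2 = 4/49 - 4·i/7.

Final answer: 4/49 - 4·i/7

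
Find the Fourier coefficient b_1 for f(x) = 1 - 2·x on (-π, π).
b_1 = (1/π) ∫_{-π}^{π} f(x)·sin(1x) dx.
Evaluate the integral (use parity and integration by parts as needed): b_1 = -4.

Final answer: -4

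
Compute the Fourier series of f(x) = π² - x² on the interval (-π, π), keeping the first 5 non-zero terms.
4·cos(x) - cos(2·x) + 4·cos(3·x)/9 - cos(4·x)/4 + 2·π^2/3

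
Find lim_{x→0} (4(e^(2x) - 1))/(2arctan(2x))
Both numerator and denominator → 0 as x → 0; this is a 0/0 indeterminate form.
Expand each to leading order near x = 0: numerator ~ 8·x, denominator ~ 4·x.
The limit of the ratio is 2.

Final answer: 2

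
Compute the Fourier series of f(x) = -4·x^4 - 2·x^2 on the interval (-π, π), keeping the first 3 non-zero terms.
(-184 + 32·π^2)·cos(x) + (10 - 8·π^2)·cos(2·x) - 4·π^4/5 - 2·π^2/3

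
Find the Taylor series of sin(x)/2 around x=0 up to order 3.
-x^3/12 + x/2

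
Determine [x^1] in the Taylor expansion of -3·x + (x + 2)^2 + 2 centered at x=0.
Expand to order 1: -3·x + (x + 2)^2 + 2 = x + 6 + O(x^2).
The coefficient of x^1 is 1.

Final answer: 1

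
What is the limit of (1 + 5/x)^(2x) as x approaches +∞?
As x → +∞: write (1 + 5/x)^(2x) = ((1 + 5/x)^x)^2 → (e^5)^2 = e^10.
Limit = e^(10).

Final answer: e^(10)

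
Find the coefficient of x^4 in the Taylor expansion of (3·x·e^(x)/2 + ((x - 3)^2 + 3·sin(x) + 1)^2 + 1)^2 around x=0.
Expand to order 4: (3·x·e^(x)/2 + ((x - 3)^2 + 3·sin(x) + 1)^2 + 1)^2 = 3573·x^4 - 6649·x^3 + 38333·x^2/4 - 11817·x + 10201 + O(x^5).
The coefficient of x^4 is 3573.

Final answer: 3573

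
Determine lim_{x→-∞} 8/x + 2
Evaluate the dominant behaviour as x → -∞; each term tends to a finite value or vanishes.
Limit = 2.

Final answer: 2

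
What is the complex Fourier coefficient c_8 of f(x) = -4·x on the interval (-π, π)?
Compute the real Fourier coefficients first: a_8 = 0, b_8 = 1.
Then c_8 = (a_8 − i·b_8)/2 = -i/2.

Final answer: -i/2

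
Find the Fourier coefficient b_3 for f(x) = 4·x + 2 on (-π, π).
b_3 = (1/π) ∫_{-π}^{π} f(x)·sin(3x) dx.
Evaluate the integral (use parity and integration by parts as needed): b_3 = 8/3.

Final answer: 8/3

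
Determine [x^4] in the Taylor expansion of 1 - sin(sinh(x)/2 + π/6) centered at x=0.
Expand to order 4: 1 - sin(sinh(x)/2 + π/6) = 5·x^4/256 - √(3)·x^3/32 + x^2/16 - √(3)·x/4 + 1/2 + O(x^5).
The coefficient of x^4 is 5/256.

Final answer: 5/256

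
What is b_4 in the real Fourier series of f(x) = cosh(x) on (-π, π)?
b_4 = (1/π) ∫_{-π}^{π} f(x)·sin(4x) dx.
Evaluate the integral (use parity and integration by parts as needed): b_4 = 0.

Final answer: 0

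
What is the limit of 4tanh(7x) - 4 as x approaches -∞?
Evaluate the dominant behaviour as x → -∞; each term tends to a finite value or vanishes.
Limit = -8.

Final answer: -8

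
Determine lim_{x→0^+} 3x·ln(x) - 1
The product is a 0·∞ indeterminate form at x → 0⁺.
Rewrite the product as 3·ln(x) / x^(-1) and apply L'Hôpital, or use the standard hierarchy x^(-1) ≫ |ln x| as x → 0⁺.
The indeterminate product → 0, so the limit = -1.

Final answer: -1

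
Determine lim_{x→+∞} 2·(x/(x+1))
Evaluate the dominant behaviour as x → +∞; each term tends to a finite value or vanishes.
Limit = 2.

Final answer: 2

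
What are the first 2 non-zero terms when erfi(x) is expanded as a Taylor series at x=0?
2·x^3/(3·√(π)) + 2·x/√(π)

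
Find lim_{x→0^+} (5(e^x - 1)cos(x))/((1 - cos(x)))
Both numerator and denominator → 0 as x → 0^+; this is a 0/0 indeterminate form.
Expand each to leading order near x = 0: numerator ~ 5·x, denominator ~ x^2/2.
The limit of the ratio is ∞.

Final answer: ∞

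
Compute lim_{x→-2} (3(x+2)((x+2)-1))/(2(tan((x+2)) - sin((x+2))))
Both numerator and denominator → 0 as x → -2; this is a 0/0 indeterminate form.
Expand each to leading order near x = -2: numerator ~ -3·(x + 2), denominator ~ (x + 2)^3.
The limit of the ratio is -∞.

Final answer: -∞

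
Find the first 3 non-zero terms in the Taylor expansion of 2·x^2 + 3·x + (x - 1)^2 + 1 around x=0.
3·x^2 + x + 2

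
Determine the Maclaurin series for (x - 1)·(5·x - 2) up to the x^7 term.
5·x^2 - 7·x + 2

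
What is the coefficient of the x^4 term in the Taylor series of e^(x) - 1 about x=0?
Expand to order 4: e^(x) - 1 = x^4/24 + x^3/6 + x^2/2 + x + O(x^5).
The coefficient of x^4 is 1/24.

Final answer: 1/24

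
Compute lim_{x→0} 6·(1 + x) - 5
Direct substitution at x = 0 gives 1.

Final answer: 1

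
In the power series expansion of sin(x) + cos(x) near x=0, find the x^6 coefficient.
Expand to order 6: sin(x) + cos(x) = -x^6/720 + x^5/120 + x^4/24 - x^3/6 - x^2/2 + x + 1 + O(x^7).
The coefficient of x^6 is -1/720.

Final answer: -1/720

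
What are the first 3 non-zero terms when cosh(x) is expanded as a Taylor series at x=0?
x^4/24 + x^2/2 + 1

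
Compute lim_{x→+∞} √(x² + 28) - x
This is an ∞ − ∞ indeterminate form.
Multiply and divide by the conjugate √(x²+28) + x; the x² terms cancel, leaving 28/(√(x²+28)+x) → 0.
Limit = 0.

Final answer: 0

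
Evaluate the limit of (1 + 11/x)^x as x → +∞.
As x → +∞: this is the defining limit (1 + 11/x)^x → e^11.
Limit = e^(11).

Final answer: e^(11)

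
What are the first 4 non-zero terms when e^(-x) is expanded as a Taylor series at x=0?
-x^3/6 + x^2/2 - x + 1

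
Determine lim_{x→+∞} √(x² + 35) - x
This is an ∞ − ∞ indeterminate form.
Multiply and divide by the conjugate √(x²+35) + x; the x² terms cancel, leaving 35/(√(x²+35)+x) → 0.
Limit = 0.

Final answer: 0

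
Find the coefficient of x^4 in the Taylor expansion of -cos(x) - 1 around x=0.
Expand to order 4: -cos(x) - 1 = -x^4/24 + x^2/2 - 2 + O(x^5).
The coefficient of x^4 is -1/24.

Final answer: -1/24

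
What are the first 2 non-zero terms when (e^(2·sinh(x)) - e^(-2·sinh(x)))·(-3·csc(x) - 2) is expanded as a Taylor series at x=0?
-8·x - 12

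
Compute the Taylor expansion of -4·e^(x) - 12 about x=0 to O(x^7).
-x^6/180 - x^5/30 - x^4/6 - 2·x^3/3 - 2·x^2 - 4·x - 16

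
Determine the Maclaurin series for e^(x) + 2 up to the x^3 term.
x^3/6 + x^2/2 + x + 3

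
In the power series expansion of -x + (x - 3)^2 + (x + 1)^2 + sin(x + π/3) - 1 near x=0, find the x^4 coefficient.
Expand to order 4: -x + (x - 3)^2 + (x + 1)^2 + sin(x + π/3) - 1 = √(3)·x^4/48 - x^3/12 + x^2·(2 - √(3)/4) - 9·x/2 + √(3)/2 + 9 + O(x^5).
The coefficient of x^4 is √(3)/48.

Final answer: √(3)/48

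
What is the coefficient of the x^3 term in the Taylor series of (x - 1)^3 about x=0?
Expand to order 3: (x - 1)^3 = x^3 - 3·x^2 + 3·x - 1 + O(x^4).
The coefficient of x^3 is 1.

Final answer: 1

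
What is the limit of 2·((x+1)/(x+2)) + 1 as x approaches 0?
Direct substitution at x = 0 gives 2.

Final answer: 2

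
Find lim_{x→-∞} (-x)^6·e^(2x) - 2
The product is a 0·∞ indeterminate form at x → -∞.
Rewrite the product as (-x)^6 / e^(-2x) (an ∞/∞ form) and apply L'Hôpital, or use the standard hierarchy e^(2|x|) ≫ |(-x)^6| as x → -∞.
The indeterminate product → 0, so the limit = -2.

Final answer: -2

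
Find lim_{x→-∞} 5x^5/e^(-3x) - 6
The quotient is an ∞/∞ indeterminate form as x → -∞.
Compare growth rates of the dominant terms (exponentials ≫ polynomials ≫ logarithms), or apply L'Hôpital's rule; the quotient → 0.
Adding the constant: 0 - 6 = -6. Limit = -6.

Final answer: -6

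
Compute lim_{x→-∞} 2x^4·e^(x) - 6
The product is a 0·∞ indeterminate form at x → -∞.
Rewrite the product as 2x^4 / e^(-x) (an ∞/∞ form) and apply L'Hôpital, or use the standard hierarchy e^(|x|) ≫ |x^4| as x → -∞.
The indeterminate product → 0, so the limit = -6.

Final answer: -6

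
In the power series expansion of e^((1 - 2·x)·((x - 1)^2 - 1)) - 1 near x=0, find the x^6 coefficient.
Expand to order 6: e^((1 - 2·x)·((x - 1)^2 - 1)) - 1 = 6653·x^6/90 - 689·x^5/15 + 163·x^4/6 - 40·x^3/3 + 7·x^2 - 2·x + O(x^7).
The coefficient of x^6 is 6653/90.

Final answer: 6653/90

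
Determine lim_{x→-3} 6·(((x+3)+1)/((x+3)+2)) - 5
Direct substitution at x = -3 gives -2.

Final answer: -2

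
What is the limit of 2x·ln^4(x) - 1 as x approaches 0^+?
The product is a 0·∞ indeterminate form at x → 0⁺.
Rewrite the product as 2·ln^4(x) / x^(-1) and apply L'Hôpital, or use the standard hierarchy x^(-1) ≫ |ln x|^4 as x → 0⁺.
The indeterminate product → 0, so the limit = -1.

Final answer: -1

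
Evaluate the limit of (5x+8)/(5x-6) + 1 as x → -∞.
Evaluate the dominant behaviour as x → -∞; each term tends to a finite value or vanishes.
Limit = 2.

Final answer: 2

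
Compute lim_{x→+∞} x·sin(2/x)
As x → +∞: let u = 2/x → 0⁺; then x·sin(2/x) = 2·sin(u)/u → 2·1 = 2.
Limit = 2.

Final answer: 2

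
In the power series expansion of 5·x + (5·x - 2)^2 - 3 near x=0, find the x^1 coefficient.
Expand to order 1: 5·x + (5·x - 2)^2 - 3 = 1 - 15·x + O(x^2).
The coefficient of x^1 is -15.

Final answer: -15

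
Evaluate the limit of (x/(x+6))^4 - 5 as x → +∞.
As x → +∞: x/(x+6) = 1/(1 + 6/x) → 1, and the 4th power of a limit-1 base also → 1; with the additive constant, 1 - 5 = -4.
Limit = -4.

Final answer: -4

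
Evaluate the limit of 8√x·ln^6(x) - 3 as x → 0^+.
The product is a 0·∞ indeterminate form at x → 0⁺.
Rewrite the product as 8·ln^6(x) / x^(-1/2) and apply L'Hôpital, or use the standard hierarchy x^(-1/2) ≫ |ln x|^6 as x → 0⁺.
The indeterminate product → 0, so the limit = -3.

Final answer: -3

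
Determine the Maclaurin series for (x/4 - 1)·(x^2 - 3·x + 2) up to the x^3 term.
x^3/4 - 7·x^2/4 + 7·x/2 - 2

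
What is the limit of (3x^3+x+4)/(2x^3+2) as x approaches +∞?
This is an ∞/∞ indeterminate form as x → +∞.
Divide numerator and denominator by x^3 and let the lower-order terms vanish; the leading terms give 3/2.
Limit = 3/2.

Final answer: 3/2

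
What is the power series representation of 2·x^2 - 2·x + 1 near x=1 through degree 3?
1 + 2·(x - 1) + 2·(x - 1)^2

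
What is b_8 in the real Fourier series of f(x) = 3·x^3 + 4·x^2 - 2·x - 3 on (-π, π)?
b_8 = (1/π) ∫_{-π}^{π} f(x)·sin(8x) dx.
Evaluate the integral (use parity and integration by parts as needed): b_8 = 73/128 - 3·π^2/4.

Final answer: 73/128 - 3·π^2/4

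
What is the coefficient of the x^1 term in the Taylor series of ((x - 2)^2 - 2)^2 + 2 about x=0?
Expand to order 1: ((x - 2)^2 - 2)^2 + 2 = 6 - 16·x + O(x^2).
The coefficient of x^1 is -16.

Final answer: -16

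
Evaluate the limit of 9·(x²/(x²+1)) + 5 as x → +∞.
Evaluate the dominant behaviour as x → +∞; each term tends to a finite value or vanishes.
Limit = 14.

Final answer: 14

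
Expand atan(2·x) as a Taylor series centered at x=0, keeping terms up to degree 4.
-8·x^3/3 + 2·x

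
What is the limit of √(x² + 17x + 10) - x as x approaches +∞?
This is an ∞ − ∞ indeterminate form.
Multiply and divide by the conjugate √(x²+17x + 10) + x; the x² terms cancel, leaving (17x + 10)/(√(x²+17x + 10)+x) → 17/2.
Limit = 17/2.

Final answer: 17/2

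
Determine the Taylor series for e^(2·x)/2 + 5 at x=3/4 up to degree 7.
e^(3/2)/2 + 5 + e^(3/2)·(x - 3/4) + e^(3/2)·(x - 3/4)^2 + 2·e^(3/2)·(x - 3/4)^3/3 + e^(3/2)·(x - 3/4)^4/3 + 2·e^(3/2)·(x - 3/4)^5/15 + 2·e^(3/2)·(x - 3/4)^6/45 + 4·e^(3/2)·(x - 3/4)^7/315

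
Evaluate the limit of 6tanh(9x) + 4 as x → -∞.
Evaluate the dominant behaviour as x → -∞; each term tends to a finite value or vanishes.
Limit = -2.

Final answer: -2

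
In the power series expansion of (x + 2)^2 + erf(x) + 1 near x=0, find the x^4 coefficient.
Expand to order 4: (x + 2)^2 + erf(x) + 1 = -2·x^3/(3·√(π)) + x^2 + x·(2/√(π) + 4) + 5 + O(x^5).
The coefficient of x^4 is 0.

Final answer: 0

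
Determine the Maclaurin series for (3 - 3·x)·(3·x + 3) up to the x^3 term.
9 - 9·x^2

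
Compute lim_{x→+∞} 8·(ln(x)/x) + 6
Evaluate the dominant behaviour as x → +∞; each term tends to a finite value or vanishes.
Limit = 6.

Final answer: 6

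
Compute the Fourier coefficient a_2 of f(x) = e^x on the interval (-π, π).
a_2 = (1/π) ∫_{-π}^{π} f(x)·cos(2x) dx.
Evaluate the integral (use parity and integration by parts as needed): a_2 = (-1 + e^(2·π))·e^(-π)/(5·π).

Final answer: (-1 + e^(2·π))·e^(-π)/(5·π)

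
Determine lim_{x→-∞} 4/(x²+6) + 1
Evaluate the dominant behaviour as x → -∞; each term tends to a finite value or vanishes.
Limit = 1.

Final answer: 1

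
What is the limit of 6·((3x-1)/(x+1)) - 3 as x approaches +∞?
Evaluate the dominant behaviour as x → +∞; each term tends to a finite value or vanishes.
Limit = 15.

Final answer: 15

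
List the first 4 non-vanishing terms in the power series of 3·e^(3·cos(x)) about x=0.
-181·x^6·e^(3)/80 + 15·x^4·e^(3)/4 - 9·x^2·e^(3)/2 + 3·e^(3)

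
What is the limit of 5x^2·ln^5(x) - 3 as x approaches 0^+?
The product is a 0·∞ indeterminate form at x → 0⁺.
Rewrite the product as 5·ln^5(x) / x^(-2) and apply L'Hôpital, or use the standard hierarchy x^(-2) ≫ |ln x|^5 as x → 0⁺.
The indeterminate product → 0, so the limit = -3.

Final answer: -3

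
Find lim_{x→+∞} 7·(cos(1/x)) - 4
Evaluate the dominant behaviour as x → +∞; each term tends to a finite value or vanishes.
Limit = 3.

Final answer: 3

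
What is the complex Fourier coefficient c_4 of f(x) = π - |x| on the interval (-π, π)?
Compute the real Fourier coefficients first: a_4 = 0, b_4 = 0.
Then c_4 = (a_4 − i·b_4)/2 = 0.

Final answer: 0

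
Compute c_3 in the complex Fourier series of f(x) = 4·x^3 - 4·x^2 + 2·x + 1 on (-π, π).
Compute the real Fourier coefficients first: a_3 = 16/9, b_3 = -4/9 + 8·π^2/3.
Then c_3 = (a_3 − i·b_3)/2 = 8/9 - 4·i·π^2/3 + 2·i/9.

Final answer: 8/9 - 4·i·π^2/3 + 2·i/9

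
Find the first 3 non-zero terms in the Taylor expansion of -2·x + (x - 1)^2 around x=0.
x^2 - 4·x + 1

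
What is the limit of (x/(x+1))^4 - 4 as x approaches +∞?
As x → +∞: x/(x+1) = 1/(1 + 1/x) → 1, and the 4th power of a limit-1 base also → 1; with the additive constant, 1 - 4 = -3.
Limit = -3.

Final answer: -3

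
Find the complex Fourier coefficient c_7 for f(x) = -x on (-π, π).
Compute the real Fourier coefficients first: a_7 = 0, b_7 = -2/7.
Then c_7 = (a_7 − i·b_7)/2 = i/7.

Final answer: i/7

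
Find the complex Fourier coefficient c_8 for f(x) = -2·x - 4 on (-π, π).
Compute the real Fourier coefficients first: a_8 = 0, b_8 = 1/2.
Then c_8 = (a_8 − i·b_8)/2 = -i/4.

Final answer: -i/4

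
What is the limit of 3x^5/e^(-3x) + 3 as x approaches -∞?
The quotient is an ∞/∞ indeterminate form as x → -∞.
Compare growth rates of the dominant terms (exponentials ≫ polynomials ≫ logarithms), or apply L'Hôpital's rule; the quotient → 0.
Adding the constant: 0 + 3 = 3. Limit = 3.

Final answer: 3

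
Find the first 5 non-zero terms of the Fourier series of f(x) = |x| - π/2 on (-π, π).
-4·cos(x)/π - 4·cos(3·x)/(9·π) - 4·cos(5·x)/(25·π) - 4·cos(7·x)/(49·π) - 4·cos(9·x)/(81·π)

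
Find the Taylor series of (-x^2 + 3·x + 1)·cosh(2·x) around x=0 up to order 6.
-26·x^6/45 + 2·x^5 - 4·x^4/3 + 6·x^3 + x^2 + 3·x + 1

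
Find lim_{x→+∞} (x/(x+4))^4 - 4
As x → +∞: x/(x+4) = 1/(1 + 4/x) → 1, and the 4th power of a limit-1 base also → 1; with the additive constant, 1 - 4 = -3.
Limit = -3.

Final answer: -3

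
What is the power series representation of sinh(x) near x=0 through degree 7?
x^7/5040 + x^5/120 + x^3/6 + x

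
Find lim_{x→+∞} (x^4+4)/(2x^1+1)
This is an ∞/∞ indeterminate form as x → +∞.
Divide numerator and denominator by x^4 and let the lower-order terms vanish; the numerator's degree 4 exceeds the denominator's degree 1, so the quotient diverges.
Limit = ∞.

Final answer: ∞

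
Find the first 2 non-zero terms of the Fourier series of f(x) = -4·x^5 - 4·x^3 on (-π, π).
(-912 - 8·π^4 + 152·π^2)·sin(x) + (-16·π^2 + 24 + 4·π^4)·sin(2·x)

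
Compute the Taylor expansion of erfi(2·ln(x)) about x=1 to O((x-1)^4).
4·(x - 1)/√(π) - 2·(x - 1)^2/√(π) + 20·(x - 1)^3/(3·√(π))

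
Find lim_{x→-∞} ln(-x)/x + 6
The quotient is an ∞/∞ indeterminate form as x → -∞.
Compare growth rates of the dominant terms (exponentials ≫ polynomials ≫ logarithms), or apply L'Hôpital's rule; the quotient → 0.
Adding the constant: 0 + 6 = 6. Limit = 6.

Final answer: 6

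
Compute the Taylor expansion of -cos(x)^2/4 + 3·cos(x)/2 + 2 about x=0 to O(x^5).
-x^4/48 - x^2/2 + 13/4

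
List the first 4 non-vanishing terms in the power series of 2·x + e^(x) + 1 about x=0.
x^3/6 + x^2/2 + 3·x + 2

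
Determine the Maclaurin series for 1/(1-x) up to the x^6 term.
x^6 + x^5 + x^4 + x^3 + x^2 + x + 1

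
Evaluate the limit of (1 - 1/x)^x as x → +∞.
As x → +∞: this is the defining limit (1 - 1/x)^x → e^(-1).
Limit = e^(-1).

Final answer: e^(-1)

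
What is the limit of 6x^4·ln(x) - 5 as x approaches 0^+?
The product is a 0·∞ indeterminate form at x → 0⁺.
Rewrite the product as 6·ln(x) / x^(-4) and apply L'Hôpital, or use the standard hierarchy x^(-4) ≫ |ln x| as x → 0⁺.
The indeterminate product → 0, so the limit = -5.

Final answer: -5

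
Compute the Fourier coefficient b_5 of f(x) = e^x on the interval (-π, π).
b_5 = (1/π) ∫_{-π}^{π} f(x)·sin(5x) dx.
Evaluate the integral (use parity and integration by parts as needed): b_5 = (-5 + 5·e^(2·π))·e^(-π)/(26·π).

Final answer: (-5 + 5·e^(2·π))·e^(-π)/(26·π)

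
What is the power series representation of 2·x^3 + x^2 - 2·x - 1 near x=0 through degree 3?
2·x^3 + x^2 - 2·x - 1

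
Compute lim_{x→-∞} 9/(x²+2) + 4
Evaluate the dominant behaviour as x → -∞; each term tends to a finite value or vanishes.
Limit = 4.

Final answer: 4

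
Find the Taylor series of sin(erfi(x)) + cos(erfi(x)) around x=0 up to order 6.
x^6·(-28/(45·π) - 4/(45·π^3) + 8/(9·π^2)) + x^5·(-4/(3·π^(3/2)) + 4/(15·π^(5/2)) + 1/(5·√(π))) + x^4·(-4/(3·π) + 2/(3·π^2)) + x^3·(-4/(3·π^(3/2)) + 2/(3·√(π))) - 2·x^2/π + 2·x/√(π) + 1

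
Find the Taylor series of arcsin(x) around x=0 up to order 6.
3·x^5/40 + x^3/6 + x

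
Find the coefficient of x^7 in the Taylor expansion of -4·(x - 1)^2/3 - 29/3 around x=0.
Expand to order 7: -4·(x - 1)^2/3 - 29/3 = -4·x^2/3 + 8·x/3 - 11 + O(x^8).
The coefficient of x^7 is 0.

Final answer: 0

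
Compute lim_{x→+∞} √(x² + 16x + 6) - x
This is an ∞ − ∞ indeterminate form.
Multiply and divide by the conjugate √(x²+16x + 6) + x; the x² terms cancel, leaving (16x + 6)/(√(x²+16x + 6)+x) → 16/2 = 8.
Limit = 8.

Final answer: 8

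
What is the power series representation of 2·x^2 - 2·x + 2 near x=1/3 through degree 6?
14/9 - 2·(x - 1/3)/3 + 2·(x - 1/3)^2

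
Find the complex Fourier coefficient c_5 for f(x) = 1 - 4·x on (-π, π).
Compute the real Fourier coefficients first: a_5 = 0, b_5 = -8/5.
Then c_5 = (a_5 − i·b_5)/2 = 4·i/5.

Final answer: 4·i/5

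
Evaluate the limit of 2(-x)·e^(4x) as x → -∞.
This is a 0·∞ indeterminate form at x → -∞.
Rewrite the product as 2(-x) / e^(-4x) (an ∞/∞ form) and apply L'Hôpital, or use the standard hierarchy e^(4|x|) ≫ |(-x)| as x → -∞.
The indeterminate product → 0, so the limit = 0.

Final answer: 0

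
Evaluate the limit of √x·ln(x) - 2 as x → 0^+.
The product is a 0·∞ indeterminate form at x → 0⁺.
Rewrite the product as ln(x) / x^(-1/2) and apply L'Hôpital, or use the standard hierarchy x^(-1/2) ≫ |ln x| as x → 0⁺.
The indeterminate product → 0, so the limit = -2.

Final answer: -2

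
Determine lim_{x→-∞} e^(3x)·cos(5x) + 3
Evaluate the dominant behaviour as x → -∞; each term tends to a finite value or vanishes.
Limit = 3.

Final answer: 3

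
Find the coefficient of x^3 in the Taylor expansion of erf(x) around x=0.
Expand to order 3: erf(x) = -2·x^3/(3·√(π)) + 2·x/√(π) + O(x^4).
The coefficient of x^3 is -2/(3·√(π)).

Final answer: -2/(3·√(π))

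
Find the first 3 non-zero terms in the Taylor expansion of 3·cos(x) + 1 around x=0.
x^4/8 - 3·x^2/2 + 4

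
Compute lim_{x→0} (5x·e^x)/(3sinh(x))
Both numerator and denominator → 0 as x → 0; this is a 0/0 indeterminate form.
Expand each to leading order near x = 0: numerator ~ 5·x, denominator ~ 3·x.
The limit of the ratio is 5/3.

Final answer: 5/3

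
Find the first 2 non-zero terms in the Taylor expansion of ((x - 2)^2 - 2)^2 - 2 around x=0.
2 - 16·x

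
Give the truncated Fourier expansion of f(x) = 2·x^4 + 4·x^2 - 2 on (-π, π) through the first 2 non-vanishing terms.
(80 - 16·π^2)·cos(x) - 2 + 4·π^2/3 + 2·π^4/5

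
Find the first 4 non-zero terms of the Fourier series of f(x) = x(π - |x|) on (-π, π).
8·sin(x)/π + 8·sin(3·x)/(27·π) + 8·sin(5·x)/(125·π) + 8·sin(7·x)/(343·π)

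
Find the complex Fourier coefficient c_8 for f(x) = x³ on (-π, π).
Compute the real Fourier coefficients first: a_8 = 0, b_8 = 3/128 - π^2/4.
Then c_8 = (a_8 − i·b_8)/2 = -3·i/256 + i·π^2/8.

Final answer: -3·i/256 + i·π^2/8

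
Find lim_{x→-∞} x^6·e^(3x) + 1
The product is a 0·∞ indeterminate form at x → -∞.
Rewrite the product as x^6 / e^(-3x) (an ∞/∞ form) and apply L'Hôpital, or use the standard hierarchy e^(3|x|) ≫ |x^6| as x → -∞.
The indeterminate product → 0, so the limit = 1.

Final answer: 1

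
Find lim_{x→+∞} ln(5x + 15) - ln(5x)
This is an ∞ − ∞ indeterminate form.
Combine the logarithms: ln(5x+15) − ln(5x) = ln((5x+15)/(5x)) = ln(1 + 15/(5x)) → ln(1) = 0.
Limit = 0.

Final answer: 0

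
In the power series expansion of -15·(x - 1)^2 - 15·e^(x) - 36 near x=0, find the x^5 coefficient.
Expand to order 5: -15·(x - 1)^2 - 15·e^(x) - 36 = -x^5/8 - 5·x^4/8 - 5·x^3/2 - 45·x^2/2 + 15·x - 66 + O(x^6).
The coefficient of x^5 is -1/8.

Final answer: -1/8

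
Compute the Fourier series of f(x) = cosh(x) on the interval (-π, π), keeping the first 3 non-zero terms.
-cos(x)·sinh(π)/π + 2·cos(2·x)·sinh(π)/(5·π) + sinh(π)/π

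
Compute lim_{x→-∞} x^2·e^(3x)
This is a 0·∞ indeterminate form at x → -∞.
Rewrite the product as x^2 / e^(-3x) (an ∞/∞ form) and apply L'Hôpital, or use the standard hierarchy e^(3|x|) ≫ |x^2| as x → -∞.
The indeterminate product → 0, so the limit = 0.

Final answer: 0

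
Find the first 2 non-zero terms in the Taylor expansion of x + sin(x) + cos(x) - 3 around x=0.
2·x - 2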